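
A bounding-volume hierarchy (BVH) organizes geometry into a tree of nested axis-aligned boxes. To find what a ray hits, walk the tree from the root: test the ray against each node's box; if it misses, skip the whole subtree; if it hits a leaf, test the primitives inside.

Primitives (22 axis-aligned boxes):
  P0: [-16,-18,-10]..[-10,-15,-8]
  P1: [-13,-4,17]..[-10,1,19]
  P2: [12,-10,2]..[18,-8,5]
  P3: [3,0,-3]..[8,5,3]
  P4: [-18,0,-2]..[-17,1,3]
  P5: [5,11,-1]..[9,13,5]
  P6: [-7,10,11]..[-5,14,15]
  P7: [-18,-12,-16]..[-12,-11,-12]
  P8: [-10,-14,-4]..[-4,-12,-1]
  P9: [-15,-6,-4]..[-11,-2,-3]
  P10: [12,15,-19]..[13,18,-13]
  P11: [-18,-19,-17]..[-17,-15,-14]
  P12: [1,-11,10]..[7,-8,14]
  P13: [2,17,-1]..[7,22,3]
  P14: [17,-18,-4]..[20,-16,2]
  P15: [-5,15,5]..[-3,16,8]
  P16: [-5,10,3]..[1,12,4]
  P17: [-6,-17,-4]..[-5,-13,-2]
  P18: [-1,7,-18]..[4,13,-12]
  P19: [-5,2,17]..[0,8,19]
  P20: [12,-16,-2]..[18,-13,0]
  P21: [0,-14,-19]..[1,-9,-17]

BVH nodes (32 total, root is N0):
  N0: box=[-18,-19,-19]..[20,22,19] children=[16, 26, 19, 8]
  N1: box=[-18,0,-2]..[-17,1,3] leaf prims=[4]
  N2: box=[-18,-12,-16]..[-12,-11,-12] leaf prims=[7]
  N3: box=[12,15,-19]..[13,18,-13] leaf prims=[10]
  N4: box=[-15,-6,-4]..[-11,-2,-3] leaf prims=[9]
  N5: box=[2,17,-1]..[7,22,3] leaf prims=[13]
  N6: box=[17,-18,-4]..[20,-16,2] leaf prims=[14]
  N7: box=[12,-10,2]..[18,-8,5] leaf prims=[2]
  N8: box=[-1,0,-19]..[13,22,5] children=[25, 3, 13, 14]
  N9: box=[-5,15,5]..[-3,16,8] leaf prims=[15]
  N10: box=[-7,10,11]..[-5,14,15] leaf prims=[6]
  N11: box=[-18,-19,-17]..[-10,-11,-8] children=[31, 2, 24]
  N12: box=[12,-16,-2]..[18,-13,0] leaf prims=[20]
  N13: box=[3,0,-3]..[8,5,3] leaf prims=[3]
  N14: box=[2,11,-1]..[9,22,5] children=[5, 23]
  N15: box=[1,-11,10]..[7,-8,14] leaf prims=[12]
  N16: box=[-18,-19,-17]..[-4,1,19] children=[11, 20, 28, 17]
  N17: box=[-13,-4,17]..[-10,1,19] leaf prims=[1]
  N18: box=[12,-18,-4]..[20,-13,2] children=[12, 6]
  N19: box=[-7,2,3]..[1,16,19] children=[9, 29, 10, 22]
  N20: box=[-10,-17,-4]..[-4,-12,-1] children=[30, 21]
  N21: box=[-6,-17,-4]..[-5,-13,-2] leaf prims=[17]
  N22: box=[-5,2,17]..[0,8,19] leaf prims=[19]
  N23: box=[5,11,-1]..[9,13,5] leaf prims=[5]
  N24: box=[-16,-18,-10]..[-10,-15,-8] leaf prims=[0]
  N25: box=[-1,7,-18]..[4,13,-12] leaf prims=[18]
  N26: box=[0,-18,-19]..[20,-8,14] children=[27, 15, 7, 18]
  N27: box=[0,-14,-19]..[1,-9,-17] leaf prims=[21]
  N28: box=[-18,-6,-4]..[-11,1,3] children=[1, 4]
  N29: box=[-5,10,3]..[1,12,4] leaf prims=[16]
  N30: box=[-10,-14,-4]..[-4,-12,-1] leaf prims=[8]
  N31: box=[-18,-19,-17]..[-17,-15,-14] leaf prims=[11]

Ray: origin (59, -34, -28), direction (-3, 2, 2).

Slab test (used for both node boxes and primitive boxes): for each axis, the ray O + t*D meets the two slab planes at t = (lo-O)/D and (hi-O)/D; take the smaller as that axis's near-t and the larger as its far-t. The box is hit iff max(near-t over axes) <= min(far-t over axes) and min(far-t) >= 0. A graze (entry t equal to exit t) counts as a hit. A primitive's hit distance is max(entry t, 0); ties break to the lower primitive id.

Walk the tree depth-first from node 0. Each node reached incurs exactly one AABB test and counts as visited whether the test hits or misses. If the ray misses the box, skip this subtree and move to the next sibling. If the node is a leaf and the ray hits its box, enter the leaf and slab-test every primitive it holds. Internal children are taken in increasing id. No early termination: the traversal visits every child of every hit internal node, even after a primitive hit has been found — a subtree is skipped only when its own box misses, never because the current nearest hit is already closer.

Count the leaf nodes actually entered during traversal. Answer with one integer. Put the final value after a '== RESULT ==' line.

Walk:
N0 x:[13,77/3] y:[15/2,28] z:[9/2,47/2] -> hit [13,47/2], descend [8, 16, 19, 26]
  N8 x:[46/3,20] y:[17,28] z:[9/2,33/2] -> miss, prune
  N16 x:[21,77/3] y:[15/2,35/2] z:[11/2,47/2] -> miss, prune
  N19 x:[58/3,22] y:[18,25] z:[31/2,47/2] -> hit [58/3,22], descend [9, 10, 22, 29]
    N9 x:[62/3,64/3] y:[49/2,25] z:[33/2,18] -> miss, prune
    N10 x:[64/3,22] y:[22,24] z:[39/2,43/2] -> miss, prune
    N22 x:[59/3,64/3] y:[18,21] z:[45/2,47/2] -> miss, prune
    N29 x:[58/3,64/3] y:[22,23] z:[31/2,16] -> miss, prune
  N26 x:[13,59/3] y:[8,13] z:[9/2,21] -> hit [13,13], descend [7, 15, 18, 27]
    N7 x:[41/3,47/3] y:[12,13] z:[15,33/2] -> miss, prune
    N15 x:[52/3,58/3] y:[23/2,13] z:[19,21] -> miss, prune
    N18 x:[13,47/3] y:[8,21/2] z:[12,15] -> miss, prune
    N27 x:[58/3,59/3] y:[10,25/2] z:[9/2,11/2] -> miss, prune

Summary -> nodes [0, 8, 16, 19, 9, 10, 22, 29, 26, 7, 15, 18, 27]; box-tests=13; leaf-entries=0; first=miss

== RESULT ==
0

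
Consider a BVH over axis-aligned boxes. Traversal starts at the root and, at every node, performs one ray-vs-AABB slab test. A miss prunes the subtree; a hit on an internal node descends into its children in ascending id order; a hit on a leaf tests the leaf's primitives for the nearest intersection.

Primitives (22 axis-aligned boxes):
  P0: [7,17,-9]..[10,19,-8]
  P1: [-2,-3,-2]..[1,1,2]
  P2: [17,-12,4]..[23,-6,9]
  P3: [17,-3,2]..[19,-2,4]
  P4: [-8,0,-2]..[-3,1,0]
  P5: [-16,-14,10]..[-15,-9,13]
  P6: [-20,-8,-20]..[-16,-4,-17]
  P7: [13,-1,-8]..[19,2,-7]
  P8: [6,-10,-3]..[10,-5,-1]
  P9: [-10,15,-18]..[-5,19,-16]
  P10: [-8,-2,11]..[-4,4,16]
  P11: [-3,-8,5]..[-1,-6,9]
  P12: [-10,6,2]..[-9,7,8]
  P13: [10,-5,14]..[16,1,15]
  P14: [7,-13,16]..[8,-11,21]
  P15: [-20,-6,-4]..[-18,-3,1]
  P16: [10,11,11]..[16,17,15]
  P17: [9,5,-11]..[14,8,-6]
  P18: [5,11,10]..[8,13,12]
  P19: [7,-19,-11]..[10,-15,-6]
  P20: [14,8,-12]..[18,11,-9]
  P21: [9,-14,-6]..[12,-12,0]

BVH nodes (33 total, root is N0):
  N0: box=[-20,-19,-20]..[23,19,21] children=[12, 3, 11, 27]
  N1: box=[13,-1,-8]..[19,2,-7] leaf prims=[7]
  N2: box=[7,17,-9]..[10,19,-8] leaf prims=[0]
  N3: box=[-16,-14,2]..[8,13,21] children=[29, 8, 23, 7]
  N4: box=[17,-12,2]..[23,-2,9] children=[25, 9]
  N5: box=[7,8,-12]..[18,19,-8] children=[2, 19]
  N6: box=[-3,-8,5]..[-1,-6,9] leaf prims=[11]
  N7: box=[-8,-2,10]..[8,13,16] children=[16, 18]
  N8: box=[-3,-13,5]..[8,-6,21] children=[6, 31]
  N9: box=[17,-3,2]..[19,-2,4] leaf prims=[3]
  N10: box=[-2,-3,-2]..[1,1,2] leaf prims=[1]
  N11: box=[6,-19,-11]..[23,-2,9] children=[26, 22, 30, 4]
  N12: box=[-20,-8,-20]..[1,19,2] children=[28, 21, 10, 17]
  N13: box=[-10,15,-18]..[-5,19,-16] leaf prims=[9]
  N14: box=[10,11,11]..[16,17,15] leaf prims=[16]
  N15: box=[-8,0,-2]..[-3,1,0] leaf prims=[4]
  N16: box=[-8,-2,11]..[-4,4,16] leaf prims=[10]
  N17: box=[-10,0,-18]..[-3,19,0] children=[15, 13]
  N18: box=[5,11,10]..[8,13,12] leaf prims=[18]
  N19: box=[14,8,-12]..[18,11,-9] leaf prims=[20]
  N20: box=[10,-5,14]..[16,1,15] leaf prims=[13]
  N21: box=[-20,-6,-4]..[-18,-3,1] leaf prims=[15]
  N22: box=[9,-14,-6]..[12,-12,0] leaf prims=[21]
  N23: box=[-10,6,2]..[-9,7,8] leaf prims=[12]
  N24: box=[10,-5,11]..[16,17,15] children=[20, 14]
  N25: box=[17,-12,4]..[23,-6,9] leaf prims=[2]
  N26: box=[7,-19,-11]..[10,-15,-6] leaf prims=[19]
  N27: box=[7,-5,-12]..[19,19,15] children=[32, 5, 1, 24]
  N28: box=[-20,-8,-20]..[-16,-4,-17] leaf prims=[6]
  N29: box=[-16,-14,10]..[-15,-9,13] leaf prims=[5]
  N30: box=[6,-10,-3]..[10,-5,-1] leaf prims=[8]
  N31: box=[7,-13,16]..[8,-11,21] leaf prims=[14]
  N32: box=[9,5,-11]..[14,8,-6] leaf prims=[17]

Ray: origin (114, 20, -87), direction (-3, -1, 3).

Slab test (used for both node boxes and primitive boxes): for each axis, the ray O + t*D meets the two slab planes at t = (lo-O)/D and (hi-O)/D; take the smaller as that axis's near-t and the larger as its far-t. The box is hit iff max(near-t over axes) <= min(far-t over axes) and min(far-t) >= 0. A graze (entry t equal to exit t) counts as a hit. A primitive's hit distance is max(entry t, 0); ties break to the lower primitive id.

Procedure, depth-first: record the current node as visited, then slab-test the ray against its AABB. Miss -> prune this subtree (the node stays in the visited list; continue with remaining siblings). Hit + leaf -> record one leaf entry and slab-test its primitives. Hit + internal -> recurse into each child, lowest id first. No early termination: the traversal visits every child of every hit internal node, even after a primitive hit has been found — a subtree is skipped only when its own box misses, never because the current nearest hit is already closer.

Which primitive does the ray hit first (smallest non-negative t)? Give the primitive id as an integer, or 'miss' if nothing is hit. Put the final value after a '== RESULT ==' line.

Walk:
N0 x:[91/3,134/3] y:[1,39] z:[67/3,36] -> hit [91/3,36], descend [3, 11, 12, 27]
  N3 x:[106/3,130/3] y:[7,34] z:[89/3,36] -> miss, prune
  N11 x:[91/3,36] y:[22,39] z:[76/3,32] -> hit [91/3,32], descend [4, 22, 26, 30]
    N4 x:[91/3,97/3] y:[22,32] z:[89/3,32] -> hit [91/3,32], descend [9, 25]
      N9 x:[95/3,97/3] y:[22,23] z:[89/3,91/3] -> miss, prune
      N25 x:[91/3,97/3] y:[26,32] z:[91/3,32] -> hit [91/3,32] leaf, test {P2@t=91/3}
    N22 x:[34,35] y:[32,34] z:[27,29] -> miss, prune
    N26 x:[104/3,107/3] y:[35,39] z:[76/3,27] -> miss, prune
    N30 x:[104/3,36] y:[25,30] z:[28,86/3] -> miss, prune
  N12 x:[113/3,134/3] y:[1,28] z:[67/3,89/3] -> miss, prune
  N27 x:[95/3,107/3] y:[1,25] z:[25,34] -> miss, prune

11 AABB tests over nodes [0, 3, 11, 4, 9, 25, 22, 26, 30, 12, 27]; 1 leaf entered; closest P2.

== RESULT ==
2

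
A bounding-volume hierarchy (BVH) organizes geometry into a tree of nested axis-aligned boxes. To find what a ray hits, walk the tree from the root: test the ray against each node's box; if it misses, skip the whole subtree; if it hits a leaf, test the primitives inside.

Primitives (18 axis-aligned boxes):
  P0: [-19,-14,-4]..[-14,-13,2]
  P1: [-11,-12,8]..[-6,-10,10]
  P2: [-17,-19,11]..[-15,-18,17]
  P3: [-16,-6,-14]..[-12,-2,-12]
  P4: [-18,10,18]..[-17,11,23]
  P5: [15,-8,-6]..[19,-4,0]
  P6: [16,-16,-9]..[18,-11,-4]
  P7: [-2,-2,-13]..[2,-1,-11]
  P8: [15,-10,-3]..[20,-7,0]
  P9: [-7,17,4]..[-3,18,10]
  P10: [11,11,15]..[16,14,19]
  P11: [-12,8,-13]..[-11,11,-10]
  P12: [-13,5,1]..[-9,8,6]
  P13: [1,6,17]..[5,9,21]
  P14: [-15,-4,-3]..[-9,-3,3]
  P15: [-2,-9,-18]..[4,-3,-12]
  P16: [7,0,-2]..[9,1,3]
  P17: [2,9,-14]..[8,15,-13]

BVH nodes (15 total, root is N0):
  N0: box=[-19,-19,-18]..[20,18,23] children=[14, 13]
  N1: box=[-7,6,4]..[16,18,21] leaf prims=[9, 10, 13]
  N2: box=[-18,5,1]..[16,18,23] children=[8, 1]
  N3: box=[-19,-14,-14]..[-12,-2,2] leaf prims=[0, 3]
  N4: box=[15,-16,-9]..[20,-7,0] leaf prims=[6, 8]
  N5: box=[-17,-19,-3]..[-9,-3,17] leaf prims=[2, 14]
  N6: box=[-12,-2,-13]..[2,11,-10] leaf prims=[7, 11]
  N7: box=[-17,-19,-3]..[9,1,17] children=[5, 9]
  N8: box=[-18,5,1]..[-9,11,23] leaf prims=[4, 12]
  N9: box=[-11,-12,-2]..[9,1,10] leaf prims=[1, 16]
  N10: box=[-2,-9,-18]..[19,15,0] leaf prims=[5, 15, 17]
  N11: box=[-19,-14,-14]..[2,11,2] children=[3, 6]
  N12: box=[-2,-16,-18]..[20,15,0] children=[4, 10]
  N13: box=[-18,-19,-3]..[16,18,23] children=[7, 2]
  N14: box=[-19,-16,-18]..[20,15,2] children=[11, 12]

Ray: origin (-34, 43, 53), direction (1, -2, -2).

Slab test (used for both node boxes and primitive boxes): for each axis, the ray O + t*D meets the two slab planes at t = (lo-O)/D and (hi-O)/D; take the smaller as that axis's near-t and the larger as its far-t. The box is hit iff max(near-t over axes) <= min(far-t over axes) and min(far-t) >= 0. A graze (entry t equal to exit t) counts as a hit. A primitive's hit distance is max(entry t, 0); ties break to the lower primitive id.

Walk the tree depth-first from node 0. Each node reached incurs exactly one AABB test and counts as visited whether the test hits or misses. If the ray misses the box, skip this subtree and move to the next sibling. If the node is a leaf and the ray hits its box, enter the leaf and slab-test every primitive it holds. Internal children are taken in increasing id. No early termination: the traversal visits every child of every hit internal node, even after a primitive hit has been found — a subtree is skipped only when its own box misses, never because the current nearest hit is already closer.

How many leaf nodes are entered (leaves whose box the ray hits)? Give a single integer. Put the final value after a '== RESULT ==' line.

Traverse from the root:
N0 x:[15,54] y:[25/2,31] z:[15,71/2] -> hit [15,31], descend [13, 14]
  N13 x:[16,50] y:[25/2,31] z:[15,28] -> hit [16,28], descend [2, 7]
    N2 x:[16,50] y:[25/2,19] z:[15,26] -> hit [16,19], descend [1, 8]
      N1 x:[27,50] y:[25/2,37/2] z:[16,49/2] -> miss, prune
      N8 x:[16,25] y:[16,19] z:[15,26] -> hit [16,19] leaf, test {P4@t=16, P12(miss)}
    N7 x:[17,43] y:[21,31] z:[18,28] -> hit [21,28], descend [5, 9]
      N5 x:[17,25] y:[23,31] z:[18,28] -> hit [23,25] leaf, test {P2(miss), P14(miss)}
      N9 x:[23,43] y:[21,55/2] z:[43/2,55/2] -> hit [23,55/2] leaf, test {P1(miss), P16(miss)}
  N14 x:[15,54] y:[14,59/2] z:[51/2,71/2] -> hit [51/2,59/2], descend [11, 12]
    N11 x:[15,36] y:[16,57/2] z:[51/2,67/2] -> hit [51/2,57/2], descend [3, 6]
      N3 x:[15,22] y:[45/2,57/2] z:[51/2,67/2] -> miss, prune
      N6 x:[22,36] y:[16,45/2] z:[63/2,33] -> miss, prune
    N12 x:[32,54] y:[14,59/2] z:[53/2,71/2] -> miss, prune

13 AABB tests over nodes [0, 13, 2, 1, 8, 7, 5, 9, 14, 11, 3, 6, 12]; 3 leaves entered; closest P4.

== RESULT ==
3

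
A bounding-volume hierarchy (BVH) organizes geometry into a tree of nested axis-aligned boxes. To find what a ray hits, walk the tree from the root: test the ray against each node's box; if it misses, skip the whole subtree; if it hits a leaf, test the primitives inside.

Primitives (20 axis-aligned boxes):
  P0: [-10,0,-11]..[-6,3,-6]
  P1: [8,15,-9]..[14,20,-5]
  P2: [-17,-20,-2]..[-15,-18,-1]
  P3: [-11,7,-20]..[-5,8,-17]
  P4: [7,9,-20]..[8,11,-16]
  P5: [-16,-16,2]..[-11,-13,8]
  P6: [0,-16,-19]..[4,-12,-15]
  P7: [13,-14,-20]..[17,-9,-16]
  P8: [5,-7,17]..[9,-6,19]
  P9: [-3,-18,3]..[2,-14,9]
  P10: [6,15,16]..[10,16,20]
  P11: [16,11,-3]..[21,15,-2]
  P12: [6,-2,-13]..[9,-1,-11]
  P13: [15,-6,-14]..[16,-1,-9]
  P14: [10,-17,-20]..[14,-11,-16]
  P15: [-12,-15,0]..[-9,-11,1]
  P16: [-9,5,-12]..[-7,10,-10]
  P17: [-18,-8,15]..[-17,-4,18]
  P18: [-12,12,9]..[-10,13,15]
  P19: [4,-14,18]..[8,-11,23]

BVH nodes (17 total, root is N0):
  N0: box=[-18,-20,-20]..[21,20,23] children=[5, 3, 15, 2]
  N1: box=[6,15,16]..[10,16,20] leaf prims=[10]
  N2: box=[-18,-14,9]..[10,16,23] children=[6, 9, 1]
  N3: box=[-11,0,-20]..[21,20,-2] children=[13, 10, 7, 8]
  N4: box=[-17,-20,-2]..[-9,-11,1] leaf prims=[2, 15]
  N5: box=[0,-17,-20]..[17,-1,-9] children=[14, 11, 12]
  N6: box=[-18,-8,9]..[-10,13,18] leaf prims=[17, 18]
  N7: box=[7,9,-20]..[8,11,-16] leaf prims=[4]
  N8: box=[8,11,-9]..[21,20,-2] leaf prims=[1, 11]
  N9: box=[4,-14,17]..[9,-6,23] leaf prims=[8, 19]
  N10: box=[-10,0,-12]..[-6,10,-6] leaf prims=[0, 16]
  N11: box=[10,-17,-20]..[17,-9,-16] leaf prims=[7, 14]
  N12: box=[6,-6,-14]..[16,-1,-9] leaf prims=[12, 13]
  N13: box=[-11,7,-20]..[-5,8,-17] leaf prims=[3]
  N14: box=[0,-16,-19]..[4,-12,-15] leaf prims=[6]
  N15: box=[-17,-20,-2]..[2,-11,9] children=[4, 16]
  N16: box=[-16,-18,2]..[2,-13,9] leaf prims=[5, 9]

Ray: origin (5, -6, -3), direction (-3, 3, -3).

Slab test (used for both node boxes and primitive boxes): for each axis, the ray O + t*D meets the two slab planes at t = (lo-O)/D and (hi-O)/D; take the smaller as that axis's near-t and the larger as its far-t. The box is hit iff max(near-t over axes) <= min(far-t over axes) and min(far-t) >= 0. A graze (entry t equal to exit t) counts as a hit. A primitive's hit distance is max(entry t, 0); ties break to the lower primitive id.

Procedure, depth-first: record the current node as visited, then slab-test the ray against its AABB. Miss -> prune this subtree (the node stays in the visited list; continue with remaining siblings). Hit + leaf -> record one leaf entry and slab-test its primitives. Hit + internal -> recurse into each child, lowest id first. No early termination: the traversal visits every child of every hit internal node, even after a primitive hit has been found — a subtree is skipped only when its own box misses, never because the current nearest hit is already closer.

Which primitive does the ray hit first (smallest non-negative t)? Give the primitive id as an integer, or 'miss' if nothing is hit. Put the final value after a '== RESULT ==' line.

Walk:
N0 x:[-16/3,23/3] y:[-14/3,26/3] z:[-26/3,17/3] -> hit [-14/3,17/3], descend [2, 3, 5, 15]
  N2 x:[-5/3,23/3] y:[-8/3,22/3] z:[-26/3,-4] -> miss, prune
  N3 x:[-16/3,16/3] y:[2,26/3] z:[-1/3,17/3] -> hit [2,16/3], descend [7, 8, 10, 13]
    N7 x:[-1,-2/3] y:[5,17/3] z:[13/3,17/3] -> miss, prune
    N8 x:[-16/3,-1] y:[17/3,26/3] z:[-1/3,2] -> miss, prune
    N10 x:[11/3,5] y:[2,16/3] z:[1,3] -> miss, prune
    N13 x:[10/3,16/3] y:[13/3,14/3] z:[14/3,17/3] -> hit [14/3,14/3] leaf, test {P3@t=14/3}
  N5 x:[-4,5/3] y:[-11/3,5/3] z:[2,17/3] -> miss, prune
  N15 x:[1,22/3] y:[-14/3,-5/3] z:[-4,-1/3] -> miss, prune

order=[0, 2, 3, 7, 8, 10, 13, 5, 15]  |boxes|=9  |leaves|=1  hit=P3

== RESULT ==
3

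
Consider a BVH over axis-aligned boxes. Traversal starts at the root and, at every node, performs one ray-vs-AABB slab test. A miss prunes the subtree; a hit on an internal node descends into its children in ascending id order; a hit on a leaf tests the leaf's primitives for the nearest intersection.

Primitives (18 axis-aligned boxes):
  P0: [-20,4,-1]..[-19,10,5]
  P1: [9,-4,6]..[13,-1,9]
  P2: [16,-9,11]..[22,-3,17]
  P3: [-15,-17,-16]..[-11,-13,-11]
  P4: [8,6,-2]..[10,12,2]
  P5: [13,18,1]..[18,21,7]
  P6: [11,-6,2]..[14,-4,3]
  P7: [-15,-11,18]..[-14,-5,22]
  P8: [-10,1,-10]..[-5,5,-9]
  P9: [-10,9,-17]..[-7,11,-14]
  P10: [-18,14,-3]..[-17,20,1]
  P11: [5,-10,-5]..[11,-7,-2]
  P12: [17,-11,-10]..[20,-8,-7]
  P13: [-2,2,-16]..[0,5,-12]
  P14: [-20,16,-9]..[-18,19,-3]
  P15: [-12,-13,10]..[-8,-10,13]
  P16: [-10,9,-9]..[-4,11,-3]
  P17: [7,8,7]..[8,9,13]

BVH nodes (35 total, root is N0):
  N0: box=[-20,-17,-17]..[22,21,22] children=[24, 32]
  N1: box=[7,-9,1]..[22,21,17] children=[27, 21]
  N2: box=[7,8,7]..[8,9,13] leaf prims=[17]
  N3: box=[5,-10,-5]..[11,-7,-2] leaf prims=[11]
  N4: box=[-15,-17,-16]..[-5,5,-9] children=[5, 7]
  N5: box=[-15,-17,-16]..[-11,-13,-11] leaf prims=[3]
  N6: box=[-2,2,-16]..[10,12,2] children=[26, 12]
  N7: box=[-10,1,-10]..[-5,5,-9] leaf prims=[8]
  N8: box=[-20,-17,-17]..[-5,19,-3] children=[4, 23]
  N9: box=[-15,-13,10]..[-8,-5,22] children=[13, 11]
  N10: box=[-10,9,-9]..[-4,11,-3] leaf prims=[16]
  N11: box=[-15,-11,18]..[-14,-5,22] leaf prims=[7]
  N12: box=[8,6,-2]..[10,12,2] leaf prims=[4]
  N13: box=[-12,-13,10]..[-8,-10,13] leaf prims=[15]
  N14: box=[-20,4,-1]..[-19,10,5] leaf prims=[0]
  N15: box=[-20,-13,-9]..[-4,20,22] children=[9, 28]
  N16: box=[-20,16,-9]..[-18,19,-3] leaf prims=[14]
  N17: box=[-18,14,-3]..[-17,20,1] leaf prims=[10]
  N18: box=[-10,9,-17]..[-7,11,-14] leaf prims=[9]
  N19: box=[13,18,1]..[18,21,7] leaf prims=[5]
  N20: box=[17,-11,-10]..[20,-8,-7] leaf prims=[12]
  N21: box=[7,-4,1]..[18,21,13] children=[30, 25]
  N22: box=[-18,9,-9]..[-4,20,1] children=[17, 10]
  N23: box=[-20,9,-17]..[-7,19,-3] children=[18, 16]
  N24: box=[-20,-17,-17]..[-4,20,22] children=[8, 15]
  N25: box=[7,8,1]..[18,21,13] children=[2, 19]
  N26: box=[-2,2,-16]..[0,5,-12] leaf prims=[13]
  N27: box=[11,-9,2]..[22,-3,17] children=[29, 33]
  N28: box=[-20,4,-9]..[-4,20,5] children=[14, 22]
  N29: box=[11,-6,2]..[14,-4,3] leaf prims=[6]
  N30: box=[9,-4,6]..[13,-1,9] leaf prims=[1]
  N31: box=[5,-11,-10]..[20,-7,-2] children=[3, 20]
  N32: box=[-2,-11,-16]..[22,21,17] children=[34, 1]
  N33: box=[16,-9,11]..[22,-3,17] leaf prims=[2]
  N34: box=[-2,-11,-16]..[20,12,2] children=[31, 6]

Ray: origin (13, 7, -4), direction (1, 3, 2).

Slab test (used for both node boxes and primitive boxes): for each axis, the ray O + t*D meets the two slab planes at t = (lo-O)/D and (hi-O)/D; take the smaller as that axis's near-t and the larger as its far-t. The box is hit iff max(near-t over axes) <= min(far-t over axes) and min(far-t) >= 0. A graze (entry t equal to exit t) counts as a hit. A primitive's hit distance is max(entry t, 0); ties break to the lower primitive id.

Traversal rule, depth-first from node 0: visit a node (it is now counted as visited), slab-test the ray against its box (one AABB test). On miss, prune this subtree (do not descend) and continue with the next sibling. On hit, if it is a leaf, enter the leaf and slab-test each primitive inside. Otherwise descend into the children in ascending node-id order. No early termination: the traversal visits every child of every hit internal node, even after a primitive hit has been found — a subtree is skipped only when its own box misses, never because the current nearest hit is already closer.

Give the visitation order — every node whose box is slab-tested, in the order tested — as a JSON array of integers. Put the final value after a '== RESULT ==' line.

Trace the traversal:
N0 x:[-33,9] y:[-8,14/3] z:[-13/2,13] -> hit [-13/2,14/3], descend [24, 32]
  N24 x:[-33,-17] y:[-8,13/3] z:[-13/2,13] -> miss, prune
  N32 x:[-15,9] y:[-6,14/3] z:[-6,21/2] -> hit [-6,14/3], descend [1, 34]
    N1 x:[-6,9] y:[-16/3,14/3] z:[5/2,21/2] -> hit [5/2,14/3], descend [21, 27]
      N21 x:[-6,5] y:[-11/3,14/3] z:[5/2,17/2] -> hit [5/2,14/3], descend [25, 30]
        N25 x:[-6,5] y:[1/3,14/3] z:[5/2,17/2] -> hit [5/2,14/3], descend [2, 19]
          N2 x:[-6,-5] y:[1/3,2/3] z:[11/2,17/2] -> miss, prune
          N19 x:[0,5] y:[11/3,14/3] z:[5/2,11/2] -> hit [11/3,14/3] leaf, test {P5@t=11/3}
        N30 x:[-4,0] y:[-11/3,-8/3] z:[5,13/2] -> miss, prune
      N27 x:[-2,9] y:[-16/3,-10/3] z:[3,21/2] -> miss, prune
    N34 x:[-15,7] y:[-6,5/3] z:[-6,3] -> hit [-6,5/3], descend [6, 31]
      N6 x:[-15,-3] y:[-5/3,5/3] z:[-6,3] -> miss, prune
      N31 x:[-8,7] y:[-6,-14/3] z:[-3,1] -> miss, prune

order=[0, 24, 32, 1, 21, 25, 2, 19, 30, 27, 34, 6, 31]  |boxes|=13  |leaves|=1  hit=P5

== RESULT ==
[0, 24, 32, 1, 21, 25, 2, 19, 30, 27, 34, 6, 31]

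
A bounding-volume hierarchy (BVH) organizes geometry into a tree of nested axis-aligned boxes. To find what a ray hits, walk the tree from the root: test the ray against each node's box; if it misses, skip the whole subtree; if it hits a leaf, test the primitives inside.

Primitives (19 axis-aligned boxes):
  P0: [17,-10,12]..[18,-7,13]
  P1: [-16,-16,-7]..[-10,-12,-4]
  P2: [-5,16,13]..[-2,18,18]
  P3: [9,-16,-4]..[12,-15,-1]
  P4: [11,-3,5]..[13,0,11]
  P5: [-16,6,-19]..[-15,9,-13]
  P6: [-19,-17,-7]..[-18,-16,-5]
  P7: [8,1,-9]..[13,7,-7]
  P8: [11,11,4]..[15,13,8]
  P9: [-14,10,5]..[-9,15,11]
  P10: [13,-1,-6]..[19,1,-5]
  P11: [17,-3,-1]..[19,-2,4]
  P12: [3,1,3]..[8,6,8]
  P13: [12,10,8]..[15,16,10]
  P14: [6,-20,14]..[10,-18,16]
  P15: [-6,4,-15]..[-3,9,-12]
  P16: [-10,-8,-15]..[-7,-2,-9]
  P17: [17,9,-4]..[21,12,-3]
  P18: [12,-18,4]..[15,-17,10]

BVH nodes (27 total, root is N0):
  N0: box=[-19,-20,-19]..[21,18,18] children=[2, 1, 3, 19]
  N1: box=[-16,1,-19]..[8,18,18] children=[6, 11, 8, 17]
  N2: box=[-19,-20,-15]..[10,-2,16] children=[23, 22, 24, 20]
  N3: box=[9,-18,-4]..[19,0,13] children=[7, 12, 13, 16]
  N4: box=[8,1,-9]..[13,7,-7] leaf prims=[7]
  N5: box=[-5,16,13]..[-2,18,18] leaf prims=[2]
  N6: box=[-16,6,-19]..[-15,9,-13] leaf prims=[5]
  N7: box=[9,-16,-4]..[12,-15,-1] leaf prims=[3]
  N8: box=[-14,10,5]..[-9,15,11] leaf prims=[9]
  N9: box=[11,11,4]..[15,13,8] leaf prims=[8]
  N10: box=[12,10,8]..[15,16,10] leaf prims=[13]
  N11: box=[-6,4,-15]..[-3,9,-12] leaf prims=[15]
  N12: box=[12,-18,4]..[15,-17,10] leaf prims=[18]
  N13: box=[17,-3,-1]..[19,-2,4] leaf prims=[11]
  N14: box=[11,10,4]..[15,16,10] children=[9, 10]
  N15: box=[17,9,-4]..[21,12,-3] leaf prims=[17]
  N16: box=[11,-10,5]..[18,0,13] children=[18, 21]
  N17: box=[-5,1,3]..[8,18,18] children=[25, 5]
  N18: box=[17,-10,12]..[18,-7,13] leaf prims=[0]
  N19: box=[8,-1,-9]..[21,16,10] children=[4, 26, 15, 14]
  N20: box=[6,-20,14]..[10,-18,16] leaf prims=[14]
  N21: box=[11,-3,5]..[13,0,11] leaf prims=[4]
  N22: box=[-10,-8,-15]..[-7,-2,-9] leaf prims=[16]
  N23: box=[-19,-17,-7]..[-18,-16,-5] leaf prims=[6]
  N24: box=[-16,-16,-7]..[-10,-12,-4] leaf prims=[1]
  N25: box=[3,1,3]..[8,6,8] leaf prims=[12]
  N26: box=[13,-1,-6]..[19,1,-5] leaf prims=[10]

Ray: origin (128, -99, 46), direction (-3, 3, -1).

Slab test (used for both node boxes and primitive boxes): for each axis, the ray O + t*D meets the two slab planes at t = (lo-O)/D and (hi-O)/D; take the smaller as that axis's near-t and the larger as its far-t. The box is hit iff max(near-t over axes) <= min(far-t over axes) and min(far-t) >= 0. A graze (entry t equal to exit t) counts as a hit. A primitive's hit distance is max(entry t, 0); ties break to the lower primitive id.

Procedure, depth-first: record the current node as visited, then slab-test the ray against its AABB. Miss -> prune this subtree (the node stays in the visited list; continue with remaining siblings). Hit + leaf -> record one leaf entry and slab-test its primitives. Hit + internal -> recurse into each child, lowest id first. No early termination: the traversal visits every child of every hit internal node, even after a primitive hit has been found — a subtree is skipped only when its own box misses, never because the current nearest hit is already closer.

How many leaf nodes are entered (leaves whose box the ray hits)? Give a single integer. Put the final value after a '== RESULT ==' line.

Walk:
N0 x:[107/3,49] y:[79/3,39] z:[28,65] -> hit [107/3,39], descend [1, 2, 3, 19]
  N1 x:[40,48] y:[100/3,39] z:[28,65] -> miss, prune
  N2 x:[118/3,49] y:[79/3,97/3] z:[30,61] -> miss, prune
  N3 x:[109/3,119/3] y:[27,33] z:[33,50] -> miss, prune
  N19 x:[107/3,40] y:[98/3,115/3] z:[36,55] -> hit [36,115/3], descend [4, 14, 15, 26]
    N4 x:[115/3,40] y:[100/3,106/3] z:[53,55] -> miss, prune
    N14 x:[113/3,39] y:[109/3,115/3] z:[36,42] -> hit [113/3,115/3], descend [9, 10]
      N9 x:[113/3,39] y:[110/3,112/3] z:[38,42] -> miss, prune
      N10 x:[113/3,116/3] y:[109/3,115/3] z:[36,38] -> hit [113/3,38] leaf, test {P13@t=113/3}
    N15 x:[107/3,37] y:[36,37] z:[49,50] -> miss, prune
    N26 x:[109/3,115/3] y:[98/3,100/3] z:[51,52] -> miss, prune

Visited [0, 1, 2, 3, 19, 4, 14, 9, 10, 15, 26]. Tests: 11 box, 1 leaf. Nearest: P13.

== RESULT ==
1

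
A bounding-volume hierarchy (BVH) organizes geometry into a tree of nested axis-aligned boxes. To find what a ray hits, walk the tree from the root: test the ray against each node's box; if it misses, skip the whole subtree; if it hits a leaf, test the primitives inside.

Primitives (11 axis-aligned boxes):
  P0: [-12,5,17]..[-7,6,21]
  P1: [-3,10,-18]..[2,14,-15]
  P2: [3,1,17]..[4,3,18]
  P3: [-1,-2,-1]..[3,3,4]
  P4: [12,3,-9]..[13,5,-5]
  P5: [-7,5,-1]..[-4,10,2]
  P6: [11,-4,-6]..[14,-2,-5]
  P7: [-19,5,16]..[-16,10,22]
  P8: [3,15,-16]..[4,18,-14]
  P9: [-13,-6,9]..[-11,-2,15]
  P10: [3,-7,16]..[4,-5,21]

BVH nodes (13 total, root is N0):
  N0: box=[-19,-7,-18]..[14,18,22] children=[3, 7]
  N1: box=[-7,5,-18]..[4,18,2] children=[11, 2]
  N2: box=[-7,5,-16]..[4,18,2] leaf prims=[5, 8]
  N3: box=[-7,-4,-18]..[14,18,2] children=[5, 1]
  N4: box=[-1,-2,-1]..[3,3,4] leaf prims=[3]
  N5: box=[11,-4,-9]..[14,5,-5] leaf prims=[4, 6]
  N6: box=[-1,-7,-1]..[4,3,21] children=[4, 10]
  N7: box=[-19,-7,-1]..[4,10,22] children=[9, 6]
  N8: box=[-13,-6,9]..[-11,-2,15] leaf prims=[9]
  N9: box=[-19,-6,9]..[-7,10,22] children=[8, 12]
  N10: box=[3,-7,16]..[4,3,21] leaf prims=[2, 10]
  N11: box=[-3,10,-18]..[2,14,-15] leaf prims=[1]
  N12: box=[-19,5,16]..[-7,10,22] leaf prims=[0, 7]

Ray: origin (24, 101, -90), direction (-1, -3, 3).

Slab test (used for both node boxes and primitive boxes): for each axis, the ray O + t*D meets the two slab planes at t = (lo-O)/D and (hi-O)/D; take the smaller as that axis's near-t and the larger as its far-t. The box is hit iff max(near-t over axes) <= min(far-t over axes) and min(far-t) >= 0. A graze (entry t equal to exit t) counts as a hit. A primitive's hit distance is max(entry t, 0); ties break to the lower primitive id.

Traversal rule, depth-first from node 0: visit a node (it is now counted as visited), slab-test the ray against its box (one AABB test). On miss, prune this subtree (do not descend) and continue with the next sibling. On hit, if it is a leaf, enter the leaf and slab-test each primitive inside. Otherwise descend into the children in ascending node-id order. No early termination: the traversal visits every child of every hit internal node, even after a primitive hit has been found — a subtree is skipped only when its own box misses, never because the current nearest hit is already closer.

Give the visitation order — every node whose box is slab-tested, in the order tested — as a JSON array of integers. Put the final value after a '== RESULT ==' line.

Trace the traversal:
N0 x:[10,43] y:[83/3,36] z:[24,112/3] -> hit [83/3,36], descend [3, 7]
  N3 x:[10,31] y:[83/3,35] z:[24,92/3] -> hit [83/3,92/3], descend [1, 5]
    N1 x:[20,31] y:[83/3,32] z:[24,92/3] -> hit [83/3,92/3], descend [2, 11]
      N2 x:[20,31] y:[83/3,32] z:[74/3,92/3] -> hit [83/3,92/3] leaf, test {P5@t=91/3, P8(miss)}
      N11 x:[22,27] y:[29,91/3] z:[24,25] -> miss, prune
    N5 x:[10,13] y:[32,35] z:[27,85/3] -> miss, prune
  N7 x:[20,43] y:[91/3,36] z:[89/3,112/3] -> hit [91/3,36], descend [6, 9]
    N6 x:[20,25] y:[98/3,36] z:[89/3,37] -> miss, prune
    N9 x:[31,43] y:[91/3,107/3] z:[33,112/3] -> hit [33,107/3], descend [8, 12]
      N8 x:[35,37] y:[103/3,107/3] z:[33,35] -> hit [35,35] leaf, test {P9@t=35}
      N12 x:[31,43] y:[91/3,32] z:[106/3,112/3] -> miss, prune

Summary -> nodes [0, 3, 1, 2, 11, 5, 7, 6, 9, 8, 12]; box-tests=11; leaf-entries=2; first=P5

== RESULT ==
[0, 3, 1, 2, 11, 5, 7, 6, 9, 8, 12]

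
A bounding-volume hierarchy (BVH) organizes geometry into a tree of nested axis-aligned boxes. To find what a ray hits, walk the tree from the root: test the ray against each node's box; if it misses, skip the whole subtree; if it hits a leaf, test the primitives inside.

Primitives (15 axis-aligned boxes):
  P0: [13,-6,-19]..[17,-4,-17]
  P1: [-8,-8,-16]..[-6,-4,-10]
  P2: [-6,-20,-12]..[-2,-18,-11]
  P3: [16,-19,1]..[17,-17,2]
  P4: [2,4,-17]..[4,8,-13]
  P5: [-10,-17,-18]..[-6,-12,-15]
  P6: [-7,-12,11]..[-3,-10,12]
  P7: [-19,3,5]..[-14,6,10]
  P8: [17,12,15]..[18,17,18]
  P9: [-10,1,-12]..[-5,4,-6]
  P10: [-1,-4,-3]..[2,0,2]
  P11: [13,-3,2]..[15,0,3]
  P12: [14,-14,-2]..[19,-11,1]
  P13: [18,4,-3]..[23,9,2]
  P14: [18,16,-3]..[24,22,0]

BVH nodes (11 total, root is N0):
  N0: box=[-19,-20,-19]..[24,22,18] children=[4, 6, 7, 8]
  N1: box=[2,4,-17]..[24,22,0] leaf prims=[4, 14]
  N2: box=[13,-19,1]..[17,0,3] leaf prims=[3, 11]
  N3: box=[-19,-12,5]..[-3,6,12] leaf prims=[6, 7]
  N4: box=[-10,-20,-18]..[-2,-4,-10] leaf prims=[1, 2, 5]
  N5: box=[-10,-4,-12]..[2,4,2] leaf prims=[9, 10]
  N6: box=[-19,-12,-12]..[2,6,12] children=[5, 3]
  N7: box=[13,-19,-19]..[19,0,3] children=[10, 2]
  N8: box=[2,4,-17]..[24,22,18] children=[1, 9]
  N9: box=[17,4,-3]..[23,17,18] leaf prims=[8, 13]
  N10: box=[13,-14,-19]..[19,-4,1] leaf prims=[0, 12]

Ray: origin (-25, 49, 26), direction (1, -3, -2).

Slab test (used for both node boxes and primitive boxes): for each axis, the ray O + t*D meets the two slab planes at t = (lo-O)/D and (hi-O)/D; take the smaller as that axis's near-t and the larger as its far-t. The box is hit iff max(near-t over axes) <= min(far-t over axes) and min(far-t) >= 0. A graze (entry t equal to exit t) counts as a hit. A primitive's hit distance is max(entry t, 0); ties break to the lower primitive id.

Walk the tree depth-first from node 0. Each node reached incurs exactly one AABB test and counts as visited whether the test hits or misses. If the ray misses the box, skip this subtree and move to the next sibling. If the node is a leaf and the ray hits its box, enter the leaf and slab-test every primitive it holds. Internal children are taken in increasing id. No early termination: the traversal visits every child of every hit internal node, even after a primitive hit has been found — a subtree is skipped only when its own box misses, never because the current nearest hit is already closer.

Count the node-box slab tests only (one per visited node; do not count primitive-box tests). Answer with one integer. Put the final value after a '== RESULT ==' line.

Trace the traversal:
N0 x:[6,49] y:[9,23] z:[4,45/2] -> hit [9,45/2], descend [4, 6, 7, 8]
  N4 x:[15,23] y:[53/3,23] z:[18,22] -> hit [18,22] leaf, test {P1@t=18, P2(miss), P5(miss)}
  N6 x:[6,27] y:[43/3,61/3] z:[7,19] -> hit [43/3,19], descend [3, 5]
    N3 x:[6,22] y:[43/3,61/3] z:[7,21/2] -> miss, prune
    N5 x:[15,27] y:[15,53/3] z:[12,19] -> hit [15,53/3] leaf, test {P9@t=16, P10(miss)}
  N7 x:[38,44] y:[49/3,68/3] z:[23/2,45/2] -> miss, prune
  N8 x:[27,49] y:[9,15] z:[4,43/2] -> miss, prune

order=[0, 4, 6, 3, 5, 7, 8]  |boxes|=7  |leaves|=2  hit=P9

== RESULT ==
7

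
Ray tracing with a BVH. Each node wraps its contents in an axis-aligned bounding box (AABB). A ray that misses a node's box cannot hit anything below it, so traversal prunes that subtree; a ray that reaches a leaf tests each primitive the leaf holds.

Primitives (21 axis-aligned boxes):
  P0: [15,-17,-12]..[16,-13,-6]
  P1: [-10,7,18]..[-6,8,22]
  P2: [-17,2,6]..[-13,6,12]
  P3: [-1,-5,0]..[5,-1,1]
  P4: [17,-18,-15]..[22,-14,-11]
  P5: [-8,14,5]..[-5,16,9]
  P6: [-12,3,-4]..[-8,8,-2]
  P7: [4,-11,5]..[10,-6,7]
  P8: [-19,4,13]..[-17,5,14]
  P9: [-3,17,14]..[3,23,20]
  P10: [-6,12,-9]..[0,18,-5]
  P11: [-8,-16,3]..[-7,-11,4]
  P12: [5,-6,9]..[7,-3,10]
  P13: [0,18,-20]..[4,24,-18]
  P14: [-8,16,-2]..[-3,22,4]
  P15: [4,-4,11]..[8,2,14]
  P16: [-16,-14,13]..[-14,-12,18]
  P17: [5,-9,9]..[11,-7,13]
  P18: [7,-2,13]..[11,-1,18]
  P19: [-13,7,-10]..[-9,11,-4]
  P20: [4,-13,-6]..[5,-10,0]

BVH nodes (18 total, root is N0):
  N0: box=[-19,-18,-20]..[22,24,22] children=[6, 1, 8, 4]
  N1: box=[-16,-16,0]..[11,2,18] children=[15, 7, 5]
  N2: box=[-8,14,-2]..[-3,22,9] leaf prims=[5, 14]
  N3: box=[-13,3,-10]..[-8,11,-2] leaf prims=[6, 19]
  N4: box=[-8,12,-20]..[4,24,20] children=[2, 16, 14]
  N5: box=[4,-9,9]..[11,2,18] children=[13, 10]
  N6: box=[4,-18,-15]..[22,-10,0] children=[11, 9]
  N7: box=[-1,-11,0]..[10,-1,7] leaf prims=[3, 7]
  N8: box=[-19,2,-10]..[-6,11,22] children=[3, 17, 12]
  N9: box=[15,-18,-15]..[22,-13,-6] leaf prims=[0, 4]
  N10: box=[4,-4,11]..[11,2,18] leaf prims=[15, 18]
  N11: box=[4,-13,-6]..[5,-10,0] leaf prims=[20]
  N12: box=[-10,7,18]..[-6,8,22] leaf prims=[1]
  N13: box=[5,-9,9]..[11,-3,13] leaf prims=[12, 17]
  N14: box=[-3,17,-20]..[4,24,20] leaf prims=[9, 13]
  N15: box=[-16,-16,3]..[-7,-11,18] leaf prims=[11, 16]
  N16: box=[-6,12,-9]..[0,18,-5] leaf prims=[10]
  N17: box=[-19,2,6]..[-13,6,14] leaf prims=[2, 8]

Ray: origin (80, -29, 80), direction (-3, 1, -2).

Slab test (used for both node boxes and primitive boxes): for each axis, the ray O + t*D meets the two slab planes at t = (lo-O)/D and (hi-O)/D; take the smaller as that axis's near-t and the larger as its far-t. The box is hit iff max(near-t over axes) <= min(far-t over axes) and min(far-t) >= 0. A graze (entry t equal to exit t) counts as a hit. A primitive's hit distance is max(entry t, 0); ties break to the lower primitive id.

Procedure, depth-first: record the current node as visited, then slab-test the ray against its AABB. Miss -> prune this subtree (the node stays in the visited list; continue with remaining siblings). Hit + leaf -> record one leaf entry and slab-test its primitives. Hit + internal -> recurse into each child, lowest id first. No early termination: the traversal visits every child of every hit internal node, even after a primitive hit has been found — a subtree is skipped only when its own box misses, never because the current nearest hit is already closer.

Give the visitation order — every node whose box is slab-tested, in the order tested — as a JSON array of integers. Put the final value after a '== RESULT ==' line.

Trace the traversal:
N0 x:[58/3,33] y:[11,53] z:[29,50] -> hit [29,33], descend [1, 4, 6, 8]
  N1 x:[23,32] y:[13,31] z:[31,40] -> hit [31,31], descend [5, 7, 15]
    N5 x:[23,76/3] y:[20,31] z:[31,71/2] -> miss, prune
    N7 x:[70/3,27] y:[18,28] z:[73/2,40] -> miss, prune
    N15 x:[29,32] y:[13,18] z:[31,77/2] -> miss, prune
  N4 x:[76/3,88/3] y:[41,53] z:[30,50] -> miss, prune
  N6 x:[58/3,76/3] y:[11,19] z:[40,95/2] -> miss, prune
  N8 x:[86/3,33] y:[31,40] z:[29,45] -> hit [31,33], descend [3, 12, 17]
    N3 x:[88/3,31] y:[32,40] z:[41,45] -> miss, prune
    N12 x:[86/3,30] y:[36,37] z:[29,31] -> miss, prune
    N17 x:[31,33] y:[31,35] z:[33,37] -> hit [33,33] leaf, test {P2(miss), P8@t=33}

Summary -> nodes [0, 1, 5, 7, 15, 4, 6, 8, 3, 12, 17]; box-tests=11; leaf-entries=1; first=P8

== RESULT ==
[0, 1, 5, 7, 15, 4, 6, 8, 3, 12, 17]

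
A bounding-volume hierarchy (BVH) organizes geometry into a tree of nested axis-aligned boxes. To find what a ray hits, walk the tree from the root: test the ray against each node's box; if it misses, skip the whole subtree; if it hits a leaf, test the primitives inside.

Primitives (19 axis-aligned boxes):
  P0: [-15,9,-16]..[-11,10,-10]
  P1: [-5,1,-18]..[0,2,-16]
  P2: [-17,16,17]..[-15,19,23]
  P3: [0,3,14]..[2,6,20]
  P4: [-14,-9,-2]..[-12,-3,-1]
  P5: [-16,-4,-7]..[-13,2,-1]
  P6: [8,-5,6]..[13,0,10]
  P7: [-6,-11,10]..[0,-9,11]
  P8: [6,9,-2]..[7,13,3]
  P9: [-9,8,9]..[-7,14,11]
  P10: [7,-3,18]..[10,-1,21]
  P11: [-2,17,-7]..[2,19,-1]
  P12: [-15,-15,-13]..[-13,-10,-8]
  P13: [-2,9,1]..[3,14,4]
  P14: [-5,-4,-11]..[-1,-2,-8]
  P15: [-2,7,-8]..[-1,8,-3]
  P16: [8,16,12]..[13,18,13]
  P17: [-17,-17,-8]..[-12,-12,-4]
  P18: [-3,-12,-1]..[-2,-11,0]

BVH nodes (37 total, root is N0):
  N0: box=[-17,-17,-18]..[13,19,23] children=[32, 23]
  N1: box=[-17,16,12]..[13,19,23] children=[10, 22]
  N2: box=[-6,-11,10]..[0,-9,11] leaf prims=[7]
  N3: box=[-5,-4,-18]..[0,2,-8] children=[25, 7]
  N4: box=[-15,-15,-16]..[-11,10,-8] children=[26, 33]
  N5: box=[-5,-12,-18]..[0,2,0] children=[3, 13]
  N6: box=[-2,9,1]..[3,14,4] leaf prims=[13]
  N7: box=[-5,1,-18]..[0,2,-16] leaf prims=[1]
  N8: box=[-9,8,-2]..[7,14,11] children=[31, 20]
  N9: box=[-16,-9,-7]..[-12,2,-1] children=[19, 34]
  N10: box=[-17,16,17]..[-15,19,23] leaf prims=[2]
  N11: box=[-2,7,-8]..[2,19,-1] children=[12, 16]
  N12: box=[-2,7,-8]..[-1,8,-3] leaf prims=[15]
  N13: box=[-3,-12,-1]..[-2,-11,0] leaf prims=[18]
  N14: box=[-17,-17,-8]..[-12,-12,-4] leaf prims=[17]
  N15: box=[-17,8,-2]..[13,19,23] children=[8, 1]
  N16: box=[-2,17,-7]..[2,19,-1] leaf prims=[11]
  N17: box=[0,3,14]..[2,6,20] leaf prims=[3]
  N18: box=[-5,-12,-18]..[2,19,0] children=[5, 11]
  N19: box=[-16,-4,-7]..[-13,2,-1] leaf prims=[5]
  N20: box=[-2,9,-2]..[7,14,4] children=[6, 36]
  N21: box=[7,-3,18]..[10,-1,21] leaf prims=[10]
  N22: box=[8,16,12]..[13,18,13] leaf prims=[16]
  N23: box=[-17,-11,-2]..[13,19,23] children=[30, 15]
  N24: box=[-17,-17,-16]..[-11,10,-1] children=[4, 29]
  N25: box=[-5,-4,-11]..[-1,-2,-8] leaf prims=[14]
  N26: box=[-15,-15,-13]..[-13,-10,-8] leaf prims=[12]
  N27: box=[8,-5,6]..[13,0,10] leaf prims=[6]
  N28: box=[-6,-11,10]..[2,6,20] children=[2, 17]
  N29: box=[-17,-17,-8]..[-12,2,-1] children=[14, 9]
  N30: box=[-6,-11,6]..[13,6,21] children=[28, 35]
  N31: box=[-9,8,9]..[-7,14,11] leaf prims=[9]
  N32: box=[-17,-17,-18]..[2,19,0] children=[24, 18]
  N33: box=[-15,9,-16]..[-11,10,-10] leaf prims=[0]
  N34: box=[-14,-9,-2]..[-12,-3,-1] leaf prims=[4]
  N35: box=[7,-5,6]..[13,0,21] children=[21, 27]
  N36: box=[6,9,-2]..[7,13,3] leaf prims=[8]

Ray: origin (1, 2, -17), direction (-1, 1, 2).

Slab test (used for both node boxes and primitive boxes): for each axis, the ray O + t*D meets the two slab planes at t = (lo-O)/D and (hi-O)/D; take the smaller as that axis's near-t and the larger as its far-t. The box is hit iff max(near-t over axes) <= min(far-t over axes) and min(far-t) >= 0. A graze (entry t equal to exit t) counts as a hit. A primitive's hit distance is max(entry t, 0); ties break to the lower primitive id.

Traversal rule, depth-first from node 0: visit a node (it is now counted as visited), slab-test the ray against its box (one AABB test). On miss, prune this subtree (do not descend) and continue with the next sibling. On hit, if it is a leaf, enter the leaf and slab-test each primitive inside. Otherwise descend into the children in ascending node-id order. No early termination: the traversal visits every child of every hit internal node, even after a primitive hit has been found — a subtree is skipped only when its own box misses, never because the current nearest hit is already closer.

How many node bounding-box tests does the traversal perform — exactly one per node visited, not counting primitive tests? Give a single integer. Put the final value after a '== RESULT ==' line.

Trace the traversal:
N0 x:[-12,18] y:[-19,17] z:[-1/2,20] -> hit [-1/2,17], descend [23, 32]
  N23 x:[-12,18] y:[-13,17] z:[15/2,20] -> hit [15/2,17], descend [15, 30]
    N15 x:[-12,18] y:[6,17] z:[15/2,20] -> hit [15/2,17], descend [1, 8]
      N1 x:[-12,18] y:[14,17] z:[29/2,20] -> hit [29/2,17], descend [10, 22]
        N10 x:[16,18] y:[14,17] z:[17,20] -> hit [17,17] leaf, test {P2@t=17}
        N22 x:[-12,-7] y:[14,16] z:[29/2,15] -> miss, prune
      N8 x:[-6,10] y:[6,12] z:[15/2,14] -> hit [15/2,10], descend [20, 31]
        N20 x:[-6,3] y:[7,12] z:[15/2,21/2] -> miss, prune
        N31 x:[8,10] y:[6,12] z:[13,14] -> miss, prune
    N30 x:[-12,7] y:[-13,4] z:[23/2,19] -> miss, prune
  N32 x:[-1,18] y:[-19,17] z:[-1/2,17/2] -> hit [-1/2,17/2], descend [18, 24]
    N18 x:[-1,6] y:[-14,17] z:[-1/2,17/2] -> hit [-1/2,6], descend [5, 11]
      N5 x:[1,6] y:[-14,0] z:[-1/2,17/2] -> miss, prune
      N11 x:[-1,3] y:[5,17] z:[9/2,8] -> miss, prune
    N24 x:[12,18] y:[-19,8] z:[1/2,8] -> miss, prune

15 AABB tests over nodes [0, 23, 15, 1, 10, 22, 8, 20, 31, 30, 32, 18, 5, 11, 24]; 1 leaf entered; closest P2.

== RESULT ==
15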